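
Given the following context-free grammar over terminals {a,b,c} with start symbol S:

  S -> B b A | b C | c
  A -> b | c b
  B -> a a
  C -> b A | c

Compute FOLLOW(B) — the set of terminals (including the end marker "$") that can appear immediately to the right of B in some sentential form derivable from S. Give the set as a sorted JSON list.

FIRST iteration:
round 1:
  A via A→b: +{b}
  A via A→c b: +{c}
  B via B→a a: +{a}
  C via C→b A: +{b}
  C via C→c: +{c}
  S via S→B b A: +{a}
  S via S→b C: +{b}
  S via S→c: +{c}
  FIRST(S)={a,b,c}  FIRST(A)={b,c}  FIRST(B)={a}  FIRST(C)={b,c}
round 2: (stable)
  FIRST(S)={a,b,c}  FIRST(A)={b,c}  FIRST(B)={a}  FIRST(C)={b,c}

Compute FOLLOW by fixpoint:
seed FOLLOW(S) with $
iter 1:
  S→B b A: FOLLOW(B) ⊇ FIRST(b) = {b}; new: +{b}
  S→B b A: FOLLOW(A) ⊇ FOLLOW(S) ⊇ {$}; new: +{$}
  S→b C: FOLLOW(C) ⊇ FOLLOW(S) ⊇ {$}; new: +{$}
  FOLLOW(S)={$}  FOLLOW(A)={$}  FOLLOW(B)={b}  FOLLOW(C)={$}
iter 2: done
  FOLLOW(S)={$}  FOLLOW(A)={$}  FOLLOW(B)={b}  FOLLOW(C)={$}

FOLLOW(B) = ["b"]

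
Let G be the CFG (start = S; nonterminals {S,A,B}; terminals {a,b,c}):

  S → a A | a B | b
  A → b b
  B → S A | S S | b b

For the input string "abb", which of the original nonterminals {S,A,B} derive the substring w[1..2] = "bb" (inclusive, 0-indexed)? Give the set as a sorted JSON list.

CNF form of G:
  S -> T1 A | T1 B | b
  A -> T0 T0
  B -> S A | S S | T0 T0
  T0 -> b
  T1 -> a

CYK fill — only the sub-triangle for w[1..2]:
  [1..1]={S,T0}  "b"  orig:{S}
  [2..2]={S,T0}  "b"  orig:{S}
  [1..2]={A,B}  "bb"

Original NTs in T[1,2] deriving "bb": ["A", "B"]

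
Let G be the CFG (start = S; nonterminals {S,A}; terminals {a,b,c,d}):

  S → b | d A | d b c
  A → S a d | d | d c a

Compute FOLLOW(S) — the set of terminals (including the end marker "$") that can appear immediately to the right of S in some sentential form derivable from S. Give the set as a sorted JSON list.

Compute FIRST by fixpoint:
[1]
  A via A→d: +{d}
  S via S→b: +{b}
  S via S→d A: +{d}
  FIRST(S)={b,d}  FIRST(A)={d}
[2]
  A via A→S a d: +{b}
  FIRST(S)={b,d}  FIRST(A)={b,d}
[3] done
  FIRST(S)={b,d}  FIRST(A)={b,d}

FOLLOW sets:
seed FOLLOW(S) with $
pass 1:
  A→S a d: FOLLOW(S) ⊇ FIRST(a) = {a}; new: +{a}
  S→d A: FOLLOW(A) ⊇ FOLLOW(S) ⊇ {$,a}; new: +{$,a}
  FOLLOW[S]={$,a}  FOLLOW[A]={$,a}
pass 2: — fixpoint
  FOLLOW[S]={$,a}  FOLLOW[A]={$,a}

FOLLOW(S) = ["$", "a"]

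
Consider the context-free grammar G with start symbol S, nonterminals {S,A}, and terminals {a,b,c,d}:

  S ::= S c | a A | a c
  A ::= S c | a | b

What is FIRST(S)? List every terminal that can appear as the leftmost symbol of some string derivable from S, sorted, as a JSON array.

FIRST iteration:
iter 1:
  A via A→a: +{a}
  A via A→b: +{b}
  S via S→a A: +{a}
  FIRST(S)={a}  FIRST(A)={a,b}
iter 2: done
  FIRST(S)={a}  FIRST(A)={a,b}

FIRST(S) = ["a"]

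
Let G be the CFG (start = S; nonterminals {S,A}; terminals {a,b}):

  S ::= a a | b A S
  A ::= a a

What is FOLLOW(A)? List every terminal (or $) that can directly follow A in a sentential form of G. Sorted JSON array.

FIRST sets, iterate to fixpoint:
round 1:
  A via A→a a: +{a}
  S via S→a a: +{a}
  S via S→b A S: +{b}
  FIRST[S]={a,b}  FIRST[A]={a}
round 2: — fixpoint
  FIRST[S]={a,b}  FIRST[A]={a}

Compute FOLLOW by fixpoint:
initialize: $ ∈ FOLLOW(S)
pass 1:
  S→b A S: FOLLOW(A) ⊇ FIRST(S) = {a,b}; new: +{a,b}
  S: {$}  A: {a,b}
pass 2: (stable)
  S: {$}  A: {a,b}

FOLLOW(A) = ["a", "b"]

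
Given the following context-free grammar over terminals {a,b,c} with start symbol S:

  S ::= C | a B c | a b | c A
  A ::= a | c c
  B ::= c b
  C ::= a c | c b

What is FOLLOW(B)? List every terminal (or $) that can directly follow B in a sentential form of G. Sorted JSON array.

FIRST iteration:
round 1:
  A via A→a: +{a}
  A via A→c c: +{c}
  B via B→c b: +{c}
  C via C→a c: +{a}
  C via C→c b: +{c}
  S via S→C: +{a,c}
  FIRST(S)={a,c}  FIRST(A)={a,c}  FIRST(B)={c}  FIRST(C)={a,c}
round 2: (stable)
  FIRST(S)={a,c}  FIRST(A)={a,c}  FIRST(B)={c}  FIRST(C)={a,c}

FOLLOW sets:
initialize: $ ∈ FOLLOW(S)
iter 1:
  S→C: FOLLOW(C) ⊇ FOLLOW(S) ⊇ {$}; new: +{$}
  S→a B c: FOLLOW(B) ⊇ FIRST(c) = {c}; new: +{c}
  S→c A: FOLLOW(A) ⊇ FOLLOW(S) ⊇ {$}; new: +{$}
  FOLLOW[S]={$}  FOLLOW[A]={$}  FOLLOW[B]={c}  FOLLOW[C]={$}
iter 2: — fixpoint
  FOLLOW[S]={$}  FOLLOW[A]={$}  FOLLOW[B]={c}  FOLLOW[C]={$}

FOLLOW(B) = ["c"]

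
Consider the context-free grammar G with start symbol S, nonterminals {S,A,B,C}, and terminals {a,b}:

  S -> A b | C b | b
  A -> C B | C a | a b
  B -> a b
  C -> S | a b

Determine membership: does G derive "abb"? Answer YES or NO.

Convert to CNF:
  S -> A T1 | C T1 | b
  A -> C B | C T0 | T0 T1
  B -> T0 T1
  C -> A T1 | C T1 | T0 T1 | b
  T0 -> a
  T1 -> b

Fill CYK table bottom-up:
  T[0,0] 'a' = {T0}  orig:{}
  T[1,1] 'b' = {C,S,T1}  orig:{C,S}
  T[2,2] 'b' = {C,S,T1}  orig:{C,S}
  T[0,1] 'ab' = {A,B,C}
  T[1,2] 'bb' = {C,S}
  T[0,2] 'abb' = {C,S}

S ∈ T[0,2] ⇒ YES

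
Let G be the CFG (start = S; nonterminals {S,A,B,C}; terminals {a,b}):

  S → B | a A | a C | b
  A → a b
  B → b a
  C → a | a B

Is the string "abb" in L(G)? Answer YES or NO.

Convert to CNF:
  S -> T0 A | T0 C | T1 T0 | b
  A -> T0 T1
  B -> T1 T0
  C -> T0 B | a
  T0 -> a
  T1 -> b

Fill CYK table bottom-up:
  [0..0]={C,T0}  "a"  orig:{C}
  [1..1]={S,T1}  "b"  orig:{S}
  [2..2]={S,T1}  "b"  orig:{S}
  [0..1]={A}  "ab"
  [1..2]=∅  "bb"
  [0..2]=∅  "abb"

S ∉ T[0,2] ⇒ NO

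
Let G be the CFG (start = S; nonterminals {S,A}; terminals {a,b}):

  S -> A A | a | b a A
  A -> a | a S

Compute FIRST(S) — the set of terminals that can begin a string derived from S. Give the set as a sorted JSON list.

FIRST sets, iterate to fixpoint:
pass 1:
  A via A→a: +{a}
  S via S→A A: +{a}
  S via S→b a A: +{b}
  FIRST[S]={a,b}  FIRST[A]={a}
pass 2: — fixpoint
  FIRST[S]={a,b}  FIRST[A]={a}

FIRST(S) = ["a", "b"]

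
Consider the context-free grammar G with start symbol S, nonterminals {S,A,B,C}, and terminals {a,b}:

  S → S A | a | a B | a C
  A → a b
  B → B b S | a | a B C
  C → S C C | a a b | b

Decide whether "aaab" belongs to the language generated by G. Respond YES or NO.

Convert to CNF:
  S -> S A | T0 B | T0 C | a
  A -> T0 T1
  B -> B X2 | T0 X3 | a
  C -> S X4 | T0 X5 | b
  T0 -> a
  T1 -> b
  X2 -> T1 S
  X3 -> B C
  X4 -> C C
  X5 -> T0 T1

Fill CYK table bottom-up:
  cell(0,0) a: {B,S,T0}  orig:{B,S}
  cell(1,1) a: {B,S,T0}  orig:{B,S}
  cell(2,2) a: {B,S,T0}  orig:{B,S}
  cell(3,3) b: {C,T1}  orig:{C}
  cell(0,1) aa: {S}
  cell(1,2) aa: {S}
  cell(2,3) ab: {A,S,X3,X5}  orig:{A,S}
  cell(0,2) aaa: ∅
  cell(1,3) aab: {B,C,S}
  cell(0,3) aaab: {S,X3}  orig:{S}

S ∈ T[0,3] ⇒ YES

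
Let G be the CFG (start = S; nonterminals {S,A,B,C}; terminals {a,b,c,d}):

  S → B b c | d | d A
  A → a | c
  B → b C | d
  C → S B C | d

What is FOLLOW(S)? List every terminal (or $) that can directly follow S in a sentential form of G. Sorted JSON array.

FIRST sets, iterate to fixpoint:
pass 1:
  A via A→a: +{a}
  A via A→c: +{c}
  B via B→b C: +{b}
  B via B→d: +{d}
  C via C→d: +{d}
  S via S→B b c: +{b,d}
  FIRST[S]={b,d}  FIRST[A]={a,c}  FIRST[B]={b,d}  FIRST[C]={d}
pass 2:
  C via C→S B C: +{b}
  FIRST[S]={b,d}  FIRST[A]={a,c}  FIRST[B]={b,d}  FIRST[C]={b,d}
pass 3: (no change)
  FIRST[S]={b,d}  FIRST[A]={a,c}  FIRST[B]={b,d}  FIRST[C]={b,d}

FOLLOW sets:
seed FOLLOW(S) with $
[1]
  C→S B C: FOLLOW(S) ⊇ FIRST(B) = {b,d}; new: +{b,d}
  C→S B C: FOLLOW(B) ⊇ FIRST(C) = {b,d}; new: +{b,d}
  S→d A: FOLLOW(A) ⊇ FOLLOW(S) ⊇ {$,b,d}; new: +{$,b,d}
  S: {$,b,d}  A: {$,b,d}  B: {b,d}  C: {}
[2]
  B→b C: FOLLOW(C) ⊇ FOLLOW(B) ⊇ {b,d}; new: +{b,d}
  S: {$,b,d}  A: {$,b,d}  B: {b,d}  C: {b,d}
[3] (no change)
  S: {$,b,d}  A: {$,b,d}  B: {b,d}  C: {b,d}

FOLLOW(S) = ["$", "b", "d"]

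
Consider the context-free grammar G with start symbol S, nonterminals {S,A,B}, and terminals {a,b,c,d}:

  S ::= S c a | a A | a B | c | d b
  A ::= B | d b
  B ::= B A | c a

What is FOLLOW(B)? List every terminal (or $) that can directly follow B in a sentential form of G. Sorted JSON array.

FIRST iteration:
iter 1:
  A via A→d b: +{d}
  B via B→c a: +{c}
  S via S→a A: +{a}
  S via S→c: +{c}
  S via S→d b: +{d}
  S: {a,c,d}  A: {d}  B: {c}
iter 2:
  A via A→B: +{c}
  S: {a,c,d}  A: {c,d}  B: {c}
iter 3: (stable)
  S: {a,c,d}  A: {c,d}  B: {c}

FOLLOW iteration:
initialize: $ ∈ FOLLOW(S)
[1]
  B→B A: FOLLOW(B) ⊇ FIRST(A) = {c,d}; new: +{c,d}
  B→B A: FOLLOW(A) ⊇ FOLLOW(B) ⊇ {c,d}; new: +{c,d}
  S→S c a: FOLLOW(S) ⊇ FIRST(c) = {c}; new: +{c}
  S→a A: FOLLOW(A) ⊇ FOLLOW(S) ⊇ {$,c}; new: +{$}
  S→a B: FOLLOW(B) ⊇ FOLLOW(S) ⊇ {$,c}; new: +{$}
  FOLLOW[S]={$,c}  FOLLOW[A]={$,c,d}  FOLLOW[B]={$,c,d}
[2] (stable)
  FOLLOW[S]={$,c}  FOLLOW[A]={$,c,d}  FOLLOW[B]={$,c,d}

FOLLOW(B) = ["$", "c", "d"]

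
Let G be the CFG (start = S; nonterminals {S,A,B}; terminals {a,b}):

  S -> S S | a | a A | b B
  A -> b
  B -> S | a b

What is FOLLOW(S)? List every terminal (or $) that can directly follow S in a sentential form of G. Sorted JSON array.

Compute FIRST by fixpoint:
iter 1:
  A via A→b: +{b}
  B via B→a b: +{a}
  S via S→a: +{a}
  S via S→b B: +{b}
  FIRST[S]={a,b}  FIRST[A]={b}  FIRST[B]={a}
iter 2:
  B via B→S: +{b}
  FIRST[S]={a,b}  FIRST[A]={b}  FIRST[B]={a,b}
iter 3: done
  FIRST[S]={a,b}  FIRST[A]={b}  FIRST[B]={a,b}

FOLLOW iteration:
initialize: $ ∈ FOLLOW(S)
round 1:
  S→S S: FOLLOW(S) ⊇ FIRST(S) = {a,b}; new: +{a,b}
  S→a A: FOLLOW(A) ⊇ FOLLOW(S) ⊇ {$,a,b}; new: +{$,a,b}
  S→b B: FOLLOW(B) ⊇ FOLLOW(S) ⊇ {$,a,b}; new: +{$,a,b}
  FOLLOW[S]={$,a,b}  FOLLOW[A]={$,a,b}  FOLLOW[B]={$,a,b}
round 2: (stable)
  FOLLOW[S]={$,a,b}  FOLLOW[A]={$,a,b}  FOLLOW[B]={$,a,b}

FOLLOW(S) = ["$", "a", "b"]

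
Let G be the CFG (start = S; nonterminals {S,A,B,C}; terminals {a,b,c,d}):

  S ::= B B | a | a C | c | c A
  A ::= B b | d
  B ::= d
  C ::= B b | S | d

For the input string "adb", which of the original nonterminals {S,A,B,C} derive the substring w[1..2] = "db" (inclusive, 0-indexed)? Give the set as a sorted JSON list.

CNF form of G:
  S -> B B | T1 C | T2 A | a | c
  A -> B T0 | d
  B -> d
  C -> B B | B T0 | T1 C | T2 A | a | c | d
  T0 -> b
  T1 -> a
  T2 -> c

CYK table (by increasing span), restricted to cells inside w[1..2]:
  T[1,1] 'd' = {A,B,C}
  T[2,2] 'b' = {T0}  orig:{}
  T[1,2] 'db' = {A,C}

Original NTs in T[1,2] deriving "db": ["A", "C"]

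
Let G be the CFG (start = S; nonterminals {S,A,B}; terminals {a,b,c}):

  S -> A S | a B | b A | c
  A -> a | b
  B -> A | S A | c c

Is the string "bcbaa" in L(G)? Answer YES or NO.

CNF form of G:
  S -> A S | T1 B | T2 A | c
  A -> a | b
  B -> S A | T0 T0 | a | b
  T0 -> c
  T1 -> a
  T2 -> b

Fill CYK table bottom-up:
  [0..0]={A,B,T2}  "b"  orig:{A,B}
  [1..1]={S,T0}  "c"  orig:{S}
  [2..2]={A,B,T2}  "b"  orig:{A,B}
  [3..3]={A,B,T1}  "a"  orig:{A,B}
  [4..4]={A,B,T1}  "a"  orig:{A,B}
  [0..1]={S}  "bc"
  [1..2]={B}  "cb"
  [2..3]={S}  "ba"
  [3..4]={S}  "aa"
  [0..2]={B}  "bcb"
  [1..3]=∅  "cba"
  [2..4]={B,S}  "baa"
  [0..3]=∅  "bcba"
  [1..4]=∅  "cbaa"
  [0..4]=∅  "bcbaa"

S ∉ T[0,4] ⇒ NO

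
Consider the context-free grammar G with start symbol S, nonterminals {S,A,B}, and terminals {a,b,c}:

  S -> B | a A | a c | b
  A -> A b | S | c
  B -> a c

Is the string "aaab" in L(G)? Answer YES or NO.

Convert to CNF:
  S -> T1 A | T1 T2 | b
  A -> A T0 | T1 A | T1 T2 | b | c
  B -> T1 T2
  T0 -> b
  T1 -> a
  T2 -> c

CYK table (by increasing span):
  cell(0,0) a: {T1}  orig:{}
  cell(1,1) a: {T1}  orig:{}
  cell(2,2) a: {T1}  orig:{}
  cell(3,3) b: {A,S,T0}  orig:{A,S}
  cell(0,1) aa: ∅
  cell(1,2) aa: ∅
  cell(2,3) ab: {A,S}
  cell(0,2) aaa: ∅
  cell(1,3) aab: {A,S}
  cell(0,3) aaab: {A,S}

S ∈ T[0,3] ⇒ YES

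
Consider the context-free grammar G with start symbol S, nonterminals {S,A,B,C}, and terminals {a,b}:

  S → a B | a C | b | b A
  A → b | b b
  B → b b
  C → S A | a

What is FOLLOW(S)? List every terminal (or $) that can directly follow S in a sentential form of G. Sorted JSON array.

FIRST iteration:
[1]
  A via A→b: +{b}
  B via B→b b: +{b}
  C via C→a: +{a}
  S via S→a B: +{a}
  S via S→b: +{b}
  S: {a,b}  A: {b}  B: {b}  C: {a}
[2]
  C via C→S A: +{b}
  S: {a,b}  A: {b}  B: {b}  C: {a,b}
[3] done
  S: {a,b}  A: {b}  B: {b}  C: {a,b}

FOLLOW iteration:
initialize: $ ∈ FOLLOW(S)
round 1:
  C→S A: FOLLOW(S) ⊇ FIRST(A) = {b}; new: +{b}
  S→a B: FOLLOW(B) ⊇ FOLLOW(S) ⊇ {$,b}; new: +{$,b}
  S→a C: FOLLOW(C) ⊇ FOLLOW(S) ⊇ {$,b}; new: +{$,b}
  S→b A: FOLLOW(A) ⊇ FOLLOW(S) ⊇ {$,b}; new: +{$,b}
  S: {$,b}  A: {$,b}  B: {$,b}  C: {$,b}
round 2: — fixpoint
  S: {$,b}  A: {$,b}  B: {$,b}  C: {$,b}

FOLLOW(S) = ["$", "b"]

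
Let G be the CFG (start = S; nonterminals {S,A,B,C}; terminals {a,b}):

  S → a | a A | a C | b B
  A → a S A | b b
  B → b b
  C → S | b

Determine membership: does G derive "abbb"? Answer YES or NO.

CNF form of G:
  S -> T0 A | T0 C | T1 B | a
  A -> T0 X2 | T1 T1
  B -> T1 T1
  C -> T0 A | T0 C | T1 B | a | b
  T0 -> a
  T1 -> b
  X2 -> S A

Fill CYK table bottom-up:
  [0..0]={C,S,T0}  "a"  orig:{C,S}
  [1..1]={C,T1}  "b"  orig:{C}
  [2..2]={C,T1}  "b"  orig:{C}
  [3..3]={C,T1}  "b"  orig:{C}
  [0..1]={C,S}  "ab"
  [1..2]={A,B}  "bb"
  [2..3]={A,B}  "bb"
  [0..2]={C,S,X2}  "abb"  orig:{C,S}
  [1..3]={C,S}  "bbb"
  [0..3]={C,S,X2}  "abbb"  orig:{C,S}

S ∈ T[0,3] ⇒ YES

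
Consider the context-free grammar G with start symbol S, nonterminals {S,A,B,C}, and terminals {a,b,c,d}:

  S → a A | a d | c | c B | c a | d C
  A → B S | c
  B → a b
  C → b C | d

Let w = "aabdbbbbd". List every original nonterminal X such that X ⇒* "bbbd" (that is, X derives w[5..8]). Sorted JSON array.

CNF form of G:
  S -> T0 A | T0 T2 | T2 C | T3 B | T3 T0 | c
  A -> B S | c
  B -> T0 T1
  C -> T1 C | d
  T0 -> a
  T1 -> b
  T2 -> d
  T3 -> c

CYK table (by increasing span) (cells [i..j] with 5 ≤ i ≤ j ≤ 8 only):
  [5..5]={T1}  "b"  orig:{}
  [6..6]={T1}  "b"  orig:{}
  [7..7]={T1}  "b"  orig:{}
  [8..8]={C,T2}  "d"  orig:{C}
  [5..6]=∅  "bb"
  [6..7]=∅  "bb"
  [7..8]={C}  "bd"
  [5..7]=∅  "bbb"
  [6..8]={C}  "bbd"
  [5..8]={C}  "bbbd"

Original NTs in T[5,8] deriving "bbbd": ["C"]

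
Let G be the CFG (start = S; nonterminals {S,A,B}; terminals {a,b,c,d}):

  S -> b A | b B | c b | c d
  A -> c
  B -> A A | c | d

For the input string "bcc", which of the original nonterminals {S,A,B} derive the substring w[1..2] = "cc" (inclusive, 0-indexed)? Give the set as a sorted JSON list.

Convert to CNF:
  S -> T0 A | T0 B | T1 T0 | T1 T2
  A -> c
  B -> A A | c | d
  T0 -> b
  T1 -> c
  T2 -> d

CYK table (by increasing span) — only the sub-triangle for w[1..2]:
  cell(1,1) c: {A,B,T1}  orig:{A,B}
  cell(2,2) c: {A,B,T1}  orig:{A,B}
  cell(1,2) cc: {B}

Original NTs in T[1,2] deriving "cc": ["B"]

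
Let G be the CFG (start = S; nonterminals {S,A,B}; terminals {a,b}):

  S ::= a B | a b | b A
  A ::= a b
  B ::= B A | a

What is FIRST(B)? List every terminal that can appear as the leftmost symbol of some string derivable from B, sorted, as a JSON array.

FIRST iteration:
round 1:
  A via A→a b: +{a}
  B via B→a: +{a}
  S via S→a B: +{a}
  S via S→b A: +{b}
  FIRST[S]={a,b}  FIRST[A]={a}  FIRST[B]={a}
round 2: — fixpoint
  FIRST[S]={a,b}  FIRST[A]={a}  FIRST[B]={a}

FIRST(B) = ["a"]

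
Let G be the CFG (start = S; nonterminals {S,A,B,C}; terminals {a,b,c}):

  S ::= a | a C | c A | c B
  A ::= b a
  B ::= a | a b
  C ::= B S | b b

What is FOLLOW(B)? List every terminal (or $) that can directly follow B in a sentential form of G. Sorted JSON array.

FIRST sets, iterate to fixpoint:
pass 1:
  A via A→b a: +{b}
  B via B→a: +{a}
  C via C→B S: +{a}
  C via C→b b: +{b}
  S via S→a: +{a}
  S via S→c A: +{c}
  FIRST(S)={a,c}  FIRST(A)={b}  FIRST(B)={a}  FIRST(C)={a,b}
pass 2: (no change)
  FIRST(S)={a,c}  FIRST(A)={b}  FIRST(B)={a}  FIRST(C)={a,b}

FOLLOW sets:
seed FOLLOW(S) with $
round 1:
  C→B S: FOLLOW(B) ⊇ FIRST(S) = {a,c}; new: +{a,c}
  S→a C: FOLLOW(C) ⊇ FOLLOW(S) ⊇ {$}; new: +{$}
  S→c A: FOLLOW(A) ⊇ FOLLOW(S) ⊇ {$}; new: +{$}
  S→c B: FOLLOW(B) ⊇ FOLLOW(S) ⊇ {$}; new: +{$}
  S: {$}  A: {$}  B: {$,a,c}  C: {$}
round 2: (stable)
  S: {$}  A: {$}  B: {$,a,c}  C: {$}

FOLLOW(B) = ["$", "a", "c"]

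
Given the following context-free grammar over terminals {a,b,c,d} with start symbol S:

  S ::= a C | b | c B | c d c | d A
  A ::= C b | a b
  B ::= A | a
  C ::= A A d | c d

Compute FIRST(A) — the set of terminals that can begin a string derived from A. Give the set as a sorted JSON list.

FIRST sets, iterate to fixpoint:
round 1:
  A via A→a b: +{a}
  B via B→A: +{a}
  C via C→A A d: +{a}
  C via C→c d: +{c}
  S via S→a C: +{a}
  S via S→b: +{b}
  S via S→c B: +{c}
  S via S→d A: +{d}
  FIRST(S)={a,b,c,d}  FIRST(A)={a}  FIRST(B)={a}  FIRST(C)={a,c}
round 2:
  A via A→C b: +{c}
  B via B→A: +{c}
  FIRST(S)={a,b,c,d}  FIRST(A)={a,c}  FIRST(B)={a,c}  FIRST(C)={a,c}
round 3: — fixpoint
  FIRST(S)={a,b,c,d}  FIRST(A)={a,c}  FIRST(B)={a,c}  FIRST(C)={a,c}

FIRST(A) = ["a", "c"]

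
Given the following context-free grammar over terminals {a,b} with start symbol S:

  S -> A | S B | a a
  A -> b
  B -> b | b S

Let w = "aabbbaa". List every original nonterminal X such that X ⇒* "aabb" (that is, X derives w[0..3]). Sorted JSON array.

Convert to CNF:
  S -> S B | T1 T1 | b
  A -> b
  B -> T0 S | b
  T0 -> b
  T1 -> a

Fill CYK table bottom-up, restricted to cells inside w[0..3]:
  cell(0,0) a: {T1}  orig:{}
  cell(1,1) a: {T1}  orig:{}
  cell(2,2) b: {A,B,S,T0}  orig:{A,B,S}
  cell(3,3) b: {A,B,S,T0}  orig:{A,B,S}
  cell(0,1) aa: {S}
  cell(1,2) ab: ∅
  cell(2,3) bb: {B,S}
  cell(0,2) aab: {S}
  cell(1,3) abb: ∅
  cell(0,3) aabb: {S}

Original NTs in T[0,3] deriving "aabb": ["S"]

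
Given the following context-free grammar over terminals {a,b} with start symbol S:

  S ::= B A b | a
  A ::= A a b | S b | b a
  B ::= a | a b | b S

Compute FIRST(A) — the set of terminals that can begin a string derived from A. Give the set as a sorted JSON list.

FIRST sets, iterate to fixpoint:
[1]
  A via A→b a: +{b}
  B via B→a: +{a}
  B via B→b S: +{b}
  S via S→B A b: +{a,b}
  S: {a,b}  A: {b}  B: {a,b}
[2]
  A via A→S b: +{a}
  S: {a,b}  A: {a,b}  B: {a,b}
[3] — fixpoint
  S: {a,b}  A: {a,b}  B: {a,b}

FIRST(A) = ["a", "b"]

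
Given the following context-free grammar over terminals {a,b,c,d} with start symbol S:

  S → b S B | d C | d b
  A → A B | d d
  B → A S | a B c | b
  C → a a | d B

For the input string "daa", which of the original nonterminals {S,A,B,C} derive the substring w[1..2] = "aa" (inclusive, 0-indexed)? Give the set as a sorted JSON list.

Convert to CNF:
  S -> T0 C | T0 T3 | T3 X5
  A -> A B | T0 T0
  B -> A S | T1 X4 | b
  C -> T0 B | T1 T1
  T0 -> d
  T1 -> a
  T2 -> c
  T3 -> b
  X4 -> B T2
  X5 -> S B

CYK table (by increasing span) — only the sub-triangle for w[1..2]:
  cell(1,1) a: {T1}  orig:{}
  cell(2,2) a: {T1}  orig:{}
  cell(1,2) aa: {C}

Original NTs in T[1,2] deriving "aa": ["C"]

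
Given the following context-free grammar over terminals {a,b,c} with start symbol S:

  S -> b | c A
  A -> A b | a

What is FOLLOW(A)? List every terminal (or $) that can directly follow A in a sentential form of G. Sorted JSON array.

FIRST iteration:
iter 1:
  A via A→a: +{a}
  S via S→b: +{b}
  S via S→c A: +{c}
  S: {b,c}  A: {a}
iter 2: (no change)
  S: {b,c}  A: {a}

Compute FOLLOW by fixpoint:
initialize: $ ∈ FOLLOW(S)
pass 1:
  A→A b: FOLLOW(A) ⊇ FIRST(b) = {b}; new: +{b}
  S→c A: FOLLOW(A) ⊇ FOLLOW(S) ⊇ {$}; new: +{$}
  FOLLOW(S)={$}  FOLLOW(A)={$,b}
pass 2: — fixpoint
  FOLLOW(S)={$}  FOLLOW(A)={$,b}

FOLLOW(A) = ["$", "b"]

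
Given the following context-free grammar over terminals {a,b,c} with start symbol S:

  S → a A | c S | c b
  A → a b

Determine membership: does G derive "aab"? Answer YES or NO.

Convert to CNF:
  S -> T0 A | T2 S | T2 T1
  A -> T0 T1
  T0 -> a
  T1 -> b
  T2 -> c

Fill CYK table bottom-up:
  cell(0,0) a: {T0}  orig:{}
  cell(1,1) a: {T0}  orig:{}
  cell(2,2) b: {T1}  orig:{}
  cell(0,1) aa: ∅
  cell(1,2) ab: {A}
  cell(0,2) aab: {S}

S ∈ T[0,2] ⇒ YES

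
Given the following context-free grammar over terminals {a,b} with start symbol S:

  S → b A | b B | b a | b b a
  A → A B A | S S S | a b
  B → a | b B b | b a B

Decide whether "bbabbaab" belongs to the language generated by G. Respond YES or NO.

Convert to CNF:
  S -> T1 A | T1 B | T1 T0 | T1 X6
  A -> A X2 | S X3 | T0 T1
  B -> T1 X4 | T1 X5 | a
  T0 -> a
  T1 -> b
  X2 -> B A
  X3 -> S S
  X4 -> B T1
  X5 -> T0 B
  X6 -> T1 T0

CYK table (by increasing span):
  T[0,0] 'b' = {T1}  orig:{}
  T[1,1] 'b' = {T1}  orig:{}
  T[2,2] 'a' = {B,T0}  orig:{B}
  T[3,3] 'b' = {T1}  orig:{}
  T[4,4] 'b' = {T1}  orig:{}
  T[5,5] 'a' = {B,T0}  orig:{B}
  T[6,6] 'a' = {B,T0}  orig:{B}
  T[7,7] 'b' = {T1}  orig:{}
  T[0,1] 'bb' = ∅
  T[1,2] 'ba' = {S,X6}  orig:{S}
  T[2,3] 'ab' = {A,X4}  orig:{A}
  T[3,4] 'bb' = ∅
  T[4,5] 'ba' = {S,X6}  orig:{S}
  T[5,6] 'aa' = {X5}  orig:{}
  T[6,7] 'ab' = {A,X4}  orig:{A}
  T[0,2] 'bba' = {S}
  T[1,3] 'bab' = {B,S}
  T[2,4] 'abb' = ∅
  T[3,5] 'bba' = {S}
  T[4,6] 'baa' = {B}
  T[5,7] 'aab' = {X2}  orig:{}
  T[0,3] 'bbab' = {S}
  T[1,4] 'babb' = {X4}  orig:{}
  T[2,5] 'abba' = ∅
  T[3,6] 'bbaa' = {S}
  T[4,7] 'baab' = {X4}  orig:{}
  T[0,4] 'bbabb' = {B}
  T[1,5] 'babba' = {X3}  orig:{}
  T[2,6] 'abbaa' = ∅
  T[3,7] 'bbaab' = {B}
  T[0,5] 'bbabba' = {X3}  orig:{}
  T[1,6] 'babbaa' = {X3}  orig:{}
  T[2,7] 'abbaab' = {X5}  orig:{}
  T[0,6] 'bbabbaa' = {X3}  orig:{}
  T[1,7] 'babbaab' = {B}
  T[0,7] 'bbabbaab' = {S}

S ∈ T[0,7] ⇒ YES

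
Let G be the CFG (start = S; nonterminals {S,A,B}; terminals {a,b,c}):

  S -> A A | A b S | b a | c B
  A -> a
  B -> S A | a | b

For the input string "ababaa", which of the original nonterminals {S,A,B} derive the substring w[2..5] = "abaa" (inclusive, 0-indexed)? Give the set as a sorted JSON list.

CNF form of G:
  S -> A A | A X3 | T0 T1 | T2 B
  A -> a
  B -> S A | a | b
  T0 -> b
  T1 -> a
  T2 -> c
  X3 -> T0 S

CYK table (by increasing span), restricted to cells inside w[2..5]:
  [2..2]={A,B,T1}  "a"  orig:{A,B}
  [3..3]={B,T0}  "b"  orig:{B}
  [4..4]={A,B,T1}  "a"  orig:{A,B}
  [5..5]={A,B,T1}  "a"  orig:{A,B}
  [2..3]=∅  "ab"
  [3..4]={S}  "ba"
  [4..5]={S}  "aa"
  [2..4]=∅  "aba"
  [3..5]={B,X3}  "baa"  orig:{B}
  [2..5]={S}  "abaa"

Original NTs in T[2,5] deriving "abaa": ["S"]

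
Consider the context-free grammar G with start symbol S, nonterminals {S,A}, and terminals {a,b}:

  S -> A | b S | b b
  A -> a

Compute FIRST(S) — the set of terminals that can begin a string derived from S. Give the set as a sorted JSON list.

FIRST iteration:
[1]
  A via A→a: +{a}
  S via S→A: +{a}
  S via S→b S: +{b}
  FIRST(S)={a,b}  FIRST(A)={a}
[2] done
  FIRST(S)={a,b}  FIRST(A)={a}

FIRST(S) = ["a", "b"]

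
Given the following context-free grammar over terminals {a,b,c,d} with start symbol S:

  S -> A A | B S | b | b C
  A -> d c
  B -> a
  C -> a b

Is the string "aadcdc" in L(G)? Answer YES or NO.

CNF form of G:
  S -> A A | B S | T3 C | b
  A -> T0 T1
  B -> a
  C -> T2 T3
  T0 -> d
  T1 -> c
  T2 -> a
  T3 -> b

Fill CYK table bottom-up:
  [0..0]={B,T2}  "a"  orig:{B}
  [1..1]={B,T2}  "a"  orig:{B}
  [2..2]={T0}  "d"  orig:{}
  [3..3]={T1}  "c"  orig:{}
  [4..4]={T0}  "d"  orig:{}
  [5..5]={T1}  "c"  orig:{}
  [0..1]=∅  "aa"
  [1..2]=∅  "ad"
  [2..3]={A}  "dc"
  [3..4]=∅  "cd"
  [4..5]={A}  "dc"
  [0..2]=∅  "aad"
  [1..3]=∅  "adc"
  [2..4]=∅  "dcd"
  [3..5]=∅  "cdc"
  [0..3]=∅  "aadc"
  [1..4]=∅  "adcd"
  [2..5]={S}  "dcdc"
  [0..4]=∅  "aadcd"
  [1..5]={S}  "adcdc"
  [0..5]={S}  "aadcdc"

S ∈ T[0,5] ⇒ YES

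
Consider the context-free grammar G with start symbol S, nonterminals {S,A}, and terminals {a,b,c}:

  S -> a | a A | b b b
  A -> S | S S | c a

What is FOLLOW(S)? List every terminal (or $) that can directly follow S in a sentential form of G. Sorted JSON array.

FIRST iteration:
[1]
  A via A→c a: +{c}
  S via S→a: +{a}
  S via S→b b b: +{b}
  FIRST[S]={a,b}  FIRST[A]={c}
[2]
  A via A→S: +{a,b}
  FIRST[S]={a,b}  FIRST[A]={a,b,c}
[3] (stable)
  FIRST[S]={a,b}  FIRST[A]={a,b,c}

FOLLOW sets:
initialize: $ ∈ FOLLOW(S)
pass 1:
  A→S S: FOLLOW(S) ⊇ FIRST(S) = {a,b}; new: +{a,b}
  S→a A: FOLLOW(A) ⊇ FOLLOW(S) ⊇ {$,a,b}; new: +{$,a,b}
  FOLLOW(S)={$,a,b}  FOLLOW(A)={$,a,b}
pass 2: — fixpoint
  FOLLOW(S)={$,a,b}  FOLLOW(A)={$,a,b}

FOLLOW(S) = ["$", "a", "b"]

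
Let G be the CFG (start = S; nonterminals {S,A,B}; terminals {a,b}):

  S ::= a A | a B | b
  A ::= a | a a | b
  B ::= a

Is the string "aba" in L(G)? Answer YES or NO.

CNF form of G:
  S -> T0 A | T0 B | b
  A -> T0 T0 | a | b
  B -> a
  T0 -> a

Fill CYK table bottom-up:
  [0..0]={A,B,T0}  "a"  orig:{A,B}
  [1..1]={A,S}  "b"
  [2..2]={A,B,T0}  "a"  orig:{A,B}
  [0..1]={S}  "ab"
  [1..2]=∅  "ba"
  [0..2]=∅  "aba"

S ∉ T[0,2] ⇒ NO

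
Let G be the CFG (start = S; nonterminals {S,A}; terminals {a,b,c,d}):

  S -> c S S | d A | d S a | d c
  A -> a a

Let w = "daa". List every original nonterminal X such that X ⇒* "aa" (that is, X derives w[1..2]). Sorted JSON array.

Convert to CNF:
  S -> T1 X3 | T2 A | T2 T1 | T2 X4
  A -> T0 T0
  T0 -> a
  T1 -> c
  T2 -> d
  X3 -> S S
  X4 -> S T0

Fill CYK table bottom-up — only the sub-triangle for w[1..2]:
  cell(1,1) a: {T0}  orig:{}
  cell(2,2) a: {T0}  orig:{}
  cell(1,2) aa: {A}

Original NTs in T[1,2] deriving "aa": ["A"]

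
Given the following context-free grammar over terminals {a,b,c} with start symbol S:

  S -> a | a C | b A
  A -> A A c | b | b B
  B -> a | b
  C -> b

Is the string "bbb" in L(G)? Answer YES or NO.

Convert to CNF:
  S -> T1 A | T2 C | a
  A -> A X3 | T1 B | b
  B -> a | b
  C -> b
  T0 -> c
  T1 -> b
  T2 -> a
  X3 -> A T0

CYK table (by increasing span):
  cell(0,0) b: {A,B,C,T1}  orig:{A,B,C}
  cell(1,1) b: {A,B,C,T1}  orig:{A,B,C}
  cell(2,2) b: {A,B,C,T1}  orig:{A,B,C}
  cell(0,1) bb: {A,S}
  cell(1,2) bb: {A,S}
  cell(0,2) bbb: {S}

S ∈ T[0,2] ⇒ YES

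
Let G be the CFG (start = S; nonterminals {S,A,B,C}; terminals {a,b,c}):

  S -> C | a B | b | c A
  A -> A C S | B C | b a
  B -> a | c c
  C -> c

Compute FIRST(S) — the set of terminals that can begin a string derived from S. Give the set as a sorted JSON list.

FIRST iteration:
pass 1:
  A via A→b a: +{b}
  B via B→a: +{a}
  B via B→c c: +{c}
  C via C→c: +{c}
  S via S→C: +{c}
  S via S→a B: +{a}
  S via S→b: +{b}
  FIRST(S)={a,b,c}  FIRST(A)={b}  FIRST(B)={a,c}  FIRST(C)={c}
pass 2:
  A via A→B C: +{a,c}
  FIRST(S)={a,b,c}  FIRST(A)={a,b,c}  FIRST(B)={a,c}  FIRST(C)={c}
pass 3: — fixpoint
  FIRST(S)={a,b,c}  FIRST(A)={a,b,c}  FIRST(B)={a,c}  FIRST(C)={c}

FIRST(S) = ["a", "b", "c"]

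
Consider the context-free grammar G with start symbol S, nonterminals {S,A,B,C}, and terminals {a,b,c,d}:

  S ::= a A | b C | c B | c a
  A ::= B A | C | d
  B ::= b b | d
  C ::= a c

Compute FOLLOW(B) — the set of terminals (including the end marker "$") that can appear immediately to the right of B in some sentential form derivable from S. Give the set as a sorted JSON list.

FIRST iteration:
pass 1:
  A via A→d: +{d}
  B via B→b b: +{b}
  B via B→d: +{d}
  C via C→a c: +{a}
  S via S→a A: +{a}
  S via S→b C: +{b}
  S via S→c B: +{c}
  S: {a,b,c}  A: {d}  B: {b,d}  C: {a}
pass 2:
  A via A→B A: +{b}
  A via A→C: +{a}
  S: {a,b,c}  A: {a,b,d}  B: {b,d}  C: {a}
pass 3: (no change)
  S: {a,b,c}  A: {a,b,d}  B: {b,d}  C: {a}

FOLLOW iteration:
initialize: $ ∈ FOLLOW(S)
iter 1:
  A→B A: FOLLOW(B) ⊇ FIRST(A) = {a,b,d}; new: +{a,b,d}
  S→a A: FOLLOW(A) ⊇ FOLLOW(S) ⊇ {$}; new: +{$}
  S→b C: FOLLOW(C) ⊇ FOLLOW(S) ⊇ {$}; new: +{$}
  S→c B: FOLLOW(B) ⊇ FOLLOW(S) ⊇ {$}; new: +{$}
  S: {$}  A: {$}  B: {$,a,b,d}  C: {$}
iter 2: (stable)
  S: {$}  A: {$}  B: {$,a,b,d}  C: {$}

FOLLOW(B) = ["$", "a", "b", "d"]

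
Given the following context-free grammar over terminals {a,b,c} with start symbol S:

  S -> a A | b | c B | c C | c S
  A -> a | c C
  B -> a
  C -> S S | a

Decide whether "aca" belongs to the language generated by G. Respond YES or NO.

Convert to CNF:
  S -> T0 B | T0 C | T0 S | T1 A | b
  A -> T0 C | a
  B -> a
  C -> S S | a
  T0 -> c
  T1 -> a

Fill CYK table bottom-up:
  [0..0]={A,B,C,T1}  "a"  orig:{A,B,C}
  [1..1]={T0}  "c"  orig:{}
  [2..2]={A,B,C,T1}  "a"  orig:{A,B,C}
  [0..1]=∅  "ac"
  [1..2]={A,S}  "ca"
  [0..2]={S}  "aca"

S ∈ T[0,2] ⇒ YES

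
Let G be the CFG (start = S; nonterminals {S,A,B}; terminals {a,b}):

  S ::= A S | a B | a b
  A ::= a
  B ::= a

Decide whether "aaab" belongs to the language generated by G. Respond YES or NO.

Convert to CNF:
  S -> A S | T0 B | T0 T1
  A -> a
  B -> a
  T0 -> a
  T1 -> b

CYK fill:
  T[0,0] 'a' = {A,B,T0}  orig:{A,B}
  T[1,1] 'a' = {A,B,T0}  orig:{A,B}
  T[2,2] 'a' = {A,B,T0}  orig:{A,B}
  T[3,3] 'b' = {T1}  orig:{}
  T[0,1] 'aa' = {S}
  T[1,2] 'aa' = {S}
  T[2,3] 'ab' = {S}
  T[0,2] 'aaa' = {S}
  T[1,3] 'aab' = {S}
  T[0,3] 'aaab' = {S}

S ∈ T[0,3] ⇒ YES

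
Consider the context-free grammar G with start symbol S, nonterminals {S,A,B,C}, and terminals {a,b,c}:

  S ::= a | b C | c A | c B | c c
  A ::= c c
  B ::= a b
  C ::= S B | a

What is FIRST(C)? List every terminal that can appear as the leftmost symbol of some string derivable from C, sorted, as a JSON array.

Compute FIRST by fixpoint:
round 1:
  A via A→c c: +{c}
  B via B→a b: +{a}
  C via C→a: +{a}
  S via S→a: +{a}
  S via S→b C: +{b}
  S via S→c A: +{c}
  FIRST(S)={a,b,c}  FIRST(A)={c}  FIRST(B)={a}  FIRST(C)={a}
round 2:
  C via C→S B: +{b,c}
  FIRST(S)={a,b,c}  FIRST(A)={c}  FIRST(B)={a}  FIRST(C)={a,b,c}
round 3: done
  FIRST(S)={a,b,c}  FIRST(A)={c}  FIRST(B)={a}  FIRST(C)={a,b,c}

FIRST(C) = ["a", "b", "c"]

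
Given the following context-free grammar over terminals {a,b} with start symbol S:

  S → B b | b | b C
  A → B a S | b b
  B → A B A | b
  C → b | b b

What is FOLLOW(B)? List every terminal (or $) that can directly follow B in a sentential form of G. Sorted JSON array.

FIRST iteration:
iter 1:
  A via A→b b: +{b}
  B via B→A B A: +{b}
  C via C→b: +{b}
  S via S→B b: +{b}
  FIRST(S)={b}  FIRST(A)={b}  FIRST(B)={b}  FIRST(C)={b}
iter 2: (no change)
  FIRST(S)={b}  FIRST(A)={b}  FIRST(B)={b}  FIRST(C)={b}

Compute FOLLOW by fixpoint:
seed FOLLOW(S) with $
[1]
  A→B a S: FOLLOW(B) ⊇ FIRST(a) = {a}; new: +{a}
  B→A B A: FOLLOW(A) ⊇ FIRST(B) = {b}; new: +{b}
  B→A B A: FOLLOW(B) ⊇ FIRST(A) = {b}; new: +{b}
  B→A B A: FOLLOW(A) ⊇ FOLLOW(B) ⊇ {a,b}; new: +{a}
  S→b C: FOLLOW(C) ⊇ FOLLOW(S) ⊇ {$}; new: +{$}
  FOLLOW(S)={$}  FOLLOW(A)={a,b}  FOLLOW(B)={a,b}  FOLLOW(C)={$}
[2]
  A→B a S: FOLLOW(S) ⊇ FOLLOW(A) ⊇ {a,b}; new: +{a,b}
  S→b C: FOLLOW(C) ⊇ FOLLOW(S) ⊇ {$,a,b}; new: +{a,b}
  FOLLOW(S)={$,a,b}  FOLLOW(A)={a,b}  FOLLOW(B)={a,b}  FOLLOW(C)={$,a,b}
[3] done
  FOLLOW(S)={$,a,b}  FOLLOW(A)={a,b}  FOLLOW(B)={a,b}  FOLLOW(C)={$,a,b}

FOLLOW(B) = ["a", "b"]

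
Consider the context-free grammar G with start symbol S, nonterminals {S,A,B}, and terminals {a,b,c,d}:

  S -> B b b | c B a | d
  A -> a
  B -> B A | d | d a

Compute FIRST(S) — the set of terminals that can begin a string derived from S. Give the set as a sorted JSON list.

FIRST iteration:
round 1:
  A via A→a: +{a}
  B via B→d: +{d}
  S via S→B b b: +{d}
  S via S→c B a: +{c}
  FIRST(S)={c,d}  FIRST(A)={a}  FIRST(B)={d}
round 2: (stable)
  FIRST(S)={c,d}  FIRST(A)={a}  FIRST(B)={d}

FIRST(S) = ["c", "d"]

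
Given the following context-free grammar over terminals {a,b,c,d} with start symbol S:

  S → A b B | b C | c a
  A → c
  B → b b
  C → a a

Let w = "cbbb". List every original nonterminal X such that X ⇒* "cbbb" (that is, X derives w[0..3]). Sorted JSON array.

CNF form of G:
  S -> A X3 | T0 C | T2 T1
  A -> c
  B -> T0 T0
  C -> T1 T1
  T0 -> b
  T1 -> a
  T2 -> c
  X3 -> T0 B

CYK table (by increasing span), restricted to cells inside w[0..3]:
  [0..0]={A,T2}  "c"  orig:{A}
  [1..1]={T0}  "b"  orig:{}
  [2..2]={T0}  "b"  orig:{}
  [3..3]={T0}  "b"  orig:{}
  [0..1]=∅  "cb"
  [1..2]={B}  "bb"
  [2..3]={B}  "bb"
  [0..2]=∅  "cbb"
  [1..3]={X3}  "bbb"  orig:{}
  [0..3]={S}  "cbbb"

Original NTs in T[0,3] deriving "cbbb": ["S"]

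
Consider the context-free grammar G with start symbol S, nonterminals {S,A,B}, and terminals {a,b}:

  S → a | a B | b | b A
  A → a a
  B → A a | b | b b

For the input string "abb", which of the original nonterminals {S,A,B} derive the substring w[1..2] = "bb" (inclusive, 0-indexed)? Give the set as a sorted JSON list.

CNF form of G:
  S -> T0 B | T1 A | a | b
  A -> T0 T0
  B -> A T0 | T1 T1 | b
  T0 -> a
  T1 -> b

CYK table (by increasing span) — only the sub-triangle for w[1..2]:
  cell(1,1) b: {B,S,T1}  orig:{B,S}
  cell(2,2) b: {B,S,T1}  orig:{B,S}
  cell(1,2) bb: {B}

Original NTs in T[1,2] deriving "bb": ["B"]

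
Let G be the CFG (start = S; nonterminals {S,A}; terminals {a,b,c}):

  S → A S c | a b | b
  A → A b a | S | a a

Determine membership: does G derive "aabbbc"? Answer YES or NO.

CNF form of G:
  S -> A X5 | T2 T1 | b
  A -> A X3 | A X4 | T2 T1 | T2 T2 | b
  T0 -> c
  T1 -> b
  T2 -> a
  X3 -> S T0
  X4 -> T1 T2
  X5 -> S T0

Fill CYK table bottom-up:
  [0..0]={T2}  "a"  orig:{}
  [1..1]={T2}  "a"  orig:{}
  [2..2]={A,S,T1}  "b"  orig:{A,S}
  [3..3]={A,S,T1}  "b"  orig:{A,S}
  [4..4]={A,S,T1}  "b"  orig:{A,S}
  [5..5]={T0}  "c"  orig:{}
  [0..1]={A}  "aa"
  [1..2]={A,S}  "ab"
  [2..3]=∅  "bb"
  [3..4]=∅  "bb"
  [4..5]={X3,X5}  "bc"  orig:{}
  [0..2]=∅  "aab"
  [1..3]=∅  "abb"
  [2..4]=∅  "bbb"
  [3..5]={A,S}  "bbc"
  [0..3]=∅  "aabb"
  [1..4]=∅  "abbb"
  [2..5]=∅  "bbbc"
  [0..4]=∅  "aabbb"
  [1..5]=∅  "abbbc"
  [0..5]=∅  "aabbbc"

S ∉ T[0,5] ⇒ NO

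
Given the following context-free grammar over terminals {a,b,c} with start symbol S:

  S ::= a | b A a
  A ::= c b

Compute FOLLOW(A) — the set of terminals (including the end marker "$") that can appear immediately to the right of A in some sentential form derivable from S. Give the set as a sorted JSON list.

Compute FIRST by fixpoint:
round 1:
  A via A→c b: +{c}
  S via S→a: +{a}
  S via S→b A a: +{b}
  FIRST(S)={a,b}  FIRST(A)={c}
round 2: (no change)
  FIRST(S)={a,b}  FIRST(A)={c}

FOLLOW sets:
initialize: $ ∈ FOLLOW(S)
round 1:
  S→b A a: FOLLOW(A) ⊇ FIRST(a) = {a}; new: +{a}
  FOLLOW[S]={$}  FOLLOW[A]={a}
round 2: — fixpoint
  FOLLOW[S]={$}  FOLLOW[A]={a}

FOLLOW(A) = ["a"]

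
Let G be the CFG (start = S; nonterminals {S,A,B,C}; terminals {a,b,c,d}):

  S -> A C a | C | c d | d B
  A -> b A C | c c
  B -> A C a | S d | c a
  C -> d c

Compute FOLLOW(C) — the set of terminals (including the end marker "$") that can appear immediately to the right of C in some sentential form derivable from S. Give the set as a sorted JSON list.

FIRST sets, iterate to fixpoint:
pass 1:
  A via A→b A C: +{b}
  A via A→c c: +{c}
  B via B→A C a: +{b,c}
  C via C→d c: +{d}
  S via S→A C a: +{b,c}
  S via S→C: +{d}
  FIRST[S]={b,c,d}  FIRST[A]={b,c}  FIRST[B]={b,c}  FIRST[C]={d}
pass 2:
  B via B→S d: +{d}
  FIRST[S]={b,c,d}  FIRST[A]={b,c}  FIRST[B]={b,c,d}  FIRST[C]={d}
pass 3: done
  FIRST[S]={b,c,d}  FIRST[A]={b,c}  FIRST[B]={b,c,d}  FIRST[C]={d}

FOLLOW sets:
seed FOLLOW(S) with $
round 1:
  A→b A C: FOLLOW(A) ⊇ FIRST(C) = {d}; new: +{d}
  A→b A C: FOLLOW(C) ⊇ FOLLOW(A) ⊇ {d}; new: +{d}
  B→A C a: FOLLOW(C) ⊇ FIRST(a) = {a}; new: +{a}
  B→S d: FOLLOW(S) ⊇ FIRST(d) = {d}; new: +{d}
  S→C: FOLLOW(C) ⊇ FOLLOW(S) ⊇ {$,d}; new: +{$}
  S→d B: FOLLOW(B) ⊇ FOLLOW(S) ⊇ {$,d}; new: +{$,d}
  S: {$,d}  A: {d}  B: {$,d}  C: {$,a,d}
round 2: done
  S: {$,d}  A: {d}  B: {$,d}  C: {$,a,d}

FOLLOW(C) = ["$", "a", "d"]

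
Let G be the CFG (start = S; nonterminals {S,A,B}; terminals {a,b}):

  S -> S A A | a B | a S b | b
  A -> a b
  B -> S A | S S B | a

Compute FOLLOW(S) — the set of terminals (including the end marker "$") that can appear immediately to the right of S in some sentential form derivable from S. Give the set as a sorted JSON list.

FIRST sets, iterate to fixpoint:
[1]
  A via A→a b: +{a}
  B via B→a: +{a}
  S via S→a B: +{a}
  S via S→b: +{b}
  FIRST(S)={a,b}  FIRST(A)={a}  FIRST(B)={a}
[2]
  B via B→S A: +{b}
  FIRST(S)={a,b}  FIRST(A)={a}  FIRST(B)={a,b}
[3] (stable)
  FIRST(S)={a,b}  FIRST(A)={a}  FIRST(B)={a,b}

Compute FOLLOW by fixpoint:
FOLLOW(S) := {$}
round 1:
  B→S A: FOLLOW(S) ⊇ FIRST(A) = {a}; new: +{a}
  B→S S B: FOLLOW(S) ⊇ FIRST(S) = {a,b}; new: +{b}
  S→S A A: FOLLOW(A) ⊇ FIRST(A) = {a}; new: +{a}
  S→S A A: FOLLOW(A) ⊇ FOLLOW(S) ⊇ {$,a,b}; new: +{$,b}
  S→a B: FOLLOW(B) ⊇ FOLLOW(S) ⊇ {$,a,b}; new: +{$,a,b}
  FOLLOW(S)={$,a,b}  FOLLOW(A)={$,a,b}  FOLLOW(B)={$,a,b}
round 2: — fixpoint
  FOLLOW(S)={$,a,b}  FOLLOW(A)={$,a,b}  FOLLOW(B)={$,a,b}

FOLLOW(S) = ["$", "a", "b"]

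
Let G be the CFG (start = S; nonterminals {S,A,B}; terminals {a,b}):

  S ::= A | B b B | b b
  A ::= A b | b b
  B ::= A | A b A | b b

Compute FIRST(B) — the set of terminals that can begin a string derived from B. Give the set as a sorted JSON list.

FIRST iteration:
round 1:
  A via A→b b: +{b}
  B via B→A: +{b}
  S via S→A: +{b}
  S: {b}  A: {b}  B: {b}
round 2: done
  S: {b}  A: {b}  B: {b}

FIRST(B) = ["b"]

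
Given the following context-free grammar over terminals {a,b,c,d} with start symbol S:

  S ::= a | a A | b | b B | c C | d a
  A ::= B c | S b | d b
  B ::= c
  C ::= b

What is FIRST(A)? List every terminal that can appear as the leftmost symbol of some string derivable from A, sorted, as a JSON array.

Compute FIRST by fixpoint:
[1]
  A via A→d b: +{d}
  B via B→c: +{c}
  C via C→b: +{b}
  S via S→a: +{a}
  S via S→b: +{b}
  S via S→c C: +{c}
  S via S→d a: +{d}
  FIRST[S]={a,b,c,d}  FIRST[A]={d}  FIRST[B]={c}  FIRST[C]={b}
[2]
  A via A→B c: +{c}
  A via A→S b: +{a,b}
  FIRST[S]={a,b,c,d}  FIRST[A]={a,b,c,d}  FIRST[B]={c}  FIRST[C]={b}
[3] — fixpoint
  FIRST[S]={a,b,c,d}  FIRST[A]={a,b,c,d}  FIRST[B]={c}  FIRST[C]={b}

FIRST(A) = ["a", "b", "c", "d"]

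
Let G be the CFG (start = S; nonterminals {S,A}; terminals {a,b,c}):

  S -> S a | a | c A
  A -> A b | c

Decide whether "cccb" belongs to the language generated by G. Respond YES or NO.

CNF form of G:
  S -> S T1 | T2 A | a
  A -> A T0 | c
  T0 -> b
  T1 -> a
  T2 -> c

Fill CYK table bottom-up:
  T[0,0] 'c' = {A,T2}  orig:{A}
  T[1,1] 'c' = {A,T2}  orig:{A}
  T[2,2] 'c' = {A,T2}  orig:{A}
  T[3,3] 'b' = {T0}  orig:{}
  T[0,1] 'cc' = {S}
  T[1,2] 'cc' = {S}
  T[2,3] 'cb' = {A}
  T[0,2] 'ccc' = ∅
  T[1,3] 'ccb' = {S}
  T[0,3] 'cccb' = ∅

S ∉ T[0,3] ⇒ NO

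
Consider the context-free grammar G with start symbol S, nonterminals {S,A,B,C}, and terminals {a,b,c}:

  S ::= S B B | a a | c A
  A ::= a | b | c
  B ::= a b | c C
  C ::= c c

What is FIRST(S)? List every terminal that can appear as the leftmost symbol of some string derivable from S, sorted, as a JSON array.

FIRST sets, iterate to fixpoint:
pass 1:
  A via A→a: +{a}
  A via A→b: +{b}
  A via A→c: +{c}
  B via B→a b: +{a}
  B via B→c C: +{c}
  C via C→c c: +{c}
  S via S→a a: +{a}
  S via S→c A: +{c}
  S: {a,c}  A: {a,b,c}  B: {a,c}  C: {c}
pass 2: (no change)
  S: {a,c}  A: {a,b,c}  B: {a,c}  C: {c}

FIRST(S) = ["a", "c"]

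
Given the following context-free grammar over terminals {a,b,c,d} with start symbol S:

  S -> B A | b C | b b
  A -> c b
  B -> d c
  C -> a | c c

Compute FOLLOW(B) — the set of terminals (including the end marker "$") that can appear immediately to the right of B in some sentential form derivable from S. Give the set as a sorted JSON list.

FIRST iteration:
pass 1:
  A via A→c b: +{c}
  B via B→d c: +{d}
  C via C→a: +{a}
  C via C→c c: +{c}
  S via S→B A: +{d}
  S via S→b C: +{b}
  S: {b,d}  A: {c}  B: {d}  C: {a,c}
pass 2: — fixpoint
  S: {b,d}  A: {c}  B: {d}  C: {a,c}

FOLLOW sets:
FOLLOW(S) := {$}
iter 1:
  S→B A: FOLLOW(B) ⊇ FIRST(A) = {c}; new: +{c}
  S→B A: FOLLOW(A) ⊇ FOLLOW(S) ⊇ {$}; new: +{$}
  S→b C: FOLLOW(C) ⊇ FOLLOW(S) ⊇ {$}; new: +{$}
  S: {$}  A: {$}  B: {c}  C: {$}
iter 2: done
  S: {$}  A: {$}  B: {c}  C: {$}

FOLLOW(B) = ["c"]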